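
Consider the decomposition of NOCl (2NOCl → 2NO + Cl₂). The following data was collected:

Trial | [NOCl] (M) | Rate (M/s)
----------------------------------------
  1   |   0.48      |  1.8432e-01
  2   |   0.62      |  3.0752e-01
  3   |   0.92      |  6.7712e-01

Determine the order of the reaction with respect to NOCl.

second order (2)

Step 1: Compare trials to find order n where rate₂/rate₁ = ([NOCl]₂/[NOCl]₁)^n
Step 2: rate₂/rate₁ = 3.0752e-01/1.8432e-01 = 1.668
Step 3: [NOCl]₂/[NOCl]₁ = 0.62/0.48 = 1.292
Step 4: n = ln(1.668)/ln(1.292) = 2.00 ≈ 2
Step 5: The reaction is second order in NOCl.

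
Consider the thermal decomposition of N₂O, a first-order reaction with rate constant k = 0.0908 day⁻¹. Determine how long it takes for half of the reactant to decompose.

7.634 day

Step 1: For a first-order reaction, t₁/₂ = ln(2)/k
Step 2: t₁/₂ = ln(2)/0.0908
Step 3: t₁/₂ = 0.6931/0.0908 = 7.634 day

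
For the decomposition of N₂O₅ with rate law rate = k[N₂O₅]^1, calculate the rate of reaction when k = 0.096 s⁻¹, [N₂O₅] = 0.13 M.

0.01248 M/s

Step 1: Identify the rate law: rate = k[N₂O₅]^1
Step 2: Substitute values: rate = 0.096 × (0.13)^1
Step 3: Calculate: rate = 0.096 × 0.13 = 0.01248 M/s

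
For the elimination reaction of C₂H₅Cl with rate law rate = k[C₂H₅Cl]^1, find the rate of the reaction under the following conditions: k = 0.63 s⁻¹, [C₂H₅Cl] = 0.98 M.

0.6174 M/s

Step 1: Identify the rate law: rate = k[C₂H₅Cl]^1
Step 2: Substitute values: rate = 0.63 × (0.98)^1
Step 3: Calculate: rate = 0.63 × 0.98 = 0.6174 M/s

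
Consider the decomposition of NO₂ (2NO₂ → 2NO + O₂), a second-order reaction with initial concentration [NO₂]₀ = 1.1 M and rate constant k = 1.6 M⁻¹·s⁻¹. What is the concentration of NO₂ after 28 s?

0.02188 M

Step 1: For a second-order reaction: 1/[NO₂] = 1/[NO₂]₀ + kt
Step 2: 1/[NO₂] = 1/1.1 + 1.6 × 28
Step 3: 1/[NO₂] = 0.9091 + 44.8 = 45.71
Step 4: [NO₂] = 1/45.71 = 0.02188 M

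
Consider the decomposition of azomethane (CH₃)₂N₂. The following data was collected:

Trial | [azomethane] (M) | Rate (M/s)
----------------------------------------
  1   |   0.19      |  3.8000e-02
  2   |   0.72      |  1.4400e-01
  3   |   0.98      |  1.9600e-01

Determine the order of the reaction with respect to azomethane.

first order (1)

Step 1: Compare trials to find order n where rate₂/rate₁ = ([azomethane]₂/[azomethane]₁)^n
Step 2: rate₂/rate₁ = 1.4400e-01/3.8000e-02 = 3.789
Step 3: [azomethane]₂/[azomethane]₁ = 0.72/0.19 = 3.789
Step 4: n = ln(3.789)/ln(3.789) = 1.00 ≈ 1
Step 5: The reaction is first order in azomethane.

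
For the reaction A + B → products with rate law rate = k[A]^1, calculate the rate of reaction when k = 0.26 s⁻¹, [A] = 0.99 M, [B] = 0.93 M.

0.2574 M/s

Step 1: The rate law is rate = k[A]^1
Step 2: Note that the rate does not depend on [B] (zero order in B).
Step 3: rate = 0.26 × (0.99)^1 = 0.2574 M/s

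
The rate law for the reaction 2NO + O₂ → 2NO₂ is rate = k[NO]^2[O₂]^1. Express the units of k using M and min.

M⁻²·min⁻¹

Step 1: Overall order = 2 + 1 = 3.
Step 2: rate has units M·min⁻¹; [NO]^2[O₂]^1 has units M^3.
Step 3: k = rate/([NO]^2[O₂]^1), so units of k = M^(1-3)·min⁻¹ = M⁻²·min⁻¹.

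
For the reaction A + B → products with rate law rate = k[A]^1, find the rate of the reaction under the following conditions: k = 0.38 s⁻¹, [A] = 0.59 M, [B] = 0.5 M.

0.2242 M/s

Step 1: The rate law is rate = k[A]^1
Step 2: Note that the rate does not depend on [B] (zero order in B).
Step 3: rate = 0.38 × (0.59)^1 = 0.2242 M/s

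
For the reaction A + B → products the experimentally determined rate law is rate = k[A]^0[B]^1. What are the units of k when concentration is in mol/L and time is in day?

day⁻¹

Step 1: Overall order = 0 + 1 = 1.
Step 2: rate has units mol/L·day⁻¹; [A]^0[B]^1 has units (mol/L)^1.
Step 3: k = rate/([A]^0[B]^1), so units of k = (mol/L)^(1-1)·day⁻¹ = day⁻¹.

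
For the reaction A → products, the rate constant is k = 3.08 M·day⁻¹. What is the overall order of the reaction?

zeroth order (0)

Step 1: The units of k for an nth-order reaction are (concentration)^(1-n)·(time)⁻¹.
Step 2: Here k has units M·day⁻¹, so the concentration exponent is 1.
Step 3: 1 - n = 1 ⇒ n = 0. The reaction is zeroth order.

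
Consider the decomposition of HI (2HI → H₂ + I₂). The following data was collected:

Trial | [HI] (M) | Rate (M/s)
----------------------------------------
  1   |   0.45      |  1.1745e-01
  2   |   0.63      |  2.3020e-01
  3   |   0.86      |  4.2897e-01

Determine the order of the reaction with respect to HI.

second order (2)

Step 1: Compare trials to find order n where rate₂/rate₁ = ([HI]₂/[HI]₁)^n
Step 2: rate₂/rate₁ = 2.3020e-01/1.1745e-01 = 1.96
Step 3: [HI]₂/[HI]₁ = 0.63/0.45 = 1.4
Step 4: n = ln(1.96)/ln(1.4) = 2.00 ≈ 2
Step 5: The reaction is second order in HI.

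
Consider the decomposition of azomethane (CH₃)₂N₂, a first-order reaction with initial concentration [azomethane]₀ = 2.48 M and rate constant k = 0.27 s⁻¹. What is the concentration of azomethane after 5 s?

0.6429 M

Step 1: For a first-order reaction: [azomethane] = [azomethane]₀ × e^(-kt)
Step 2: [azomethane] = 2.48 × e^(-0.27 × 5)
Step 3: [azomethane] = 2.48 × e^(-1.35)
Step 4: [azomethane] = 2.48 × 0.25924 = 0.6429 M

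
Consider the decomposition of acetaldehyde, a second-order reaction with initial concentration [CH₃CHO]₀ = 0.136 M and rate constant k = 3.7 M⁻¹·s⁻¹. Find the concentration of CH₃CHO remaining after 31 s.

0.008193 M

Step 1: For a second-order reaction: 1/[CH₃CHO] = 1/[CH₃CHO]₀ + kt
Step 2: 1/[CH₃CHO] = 1/0.136 + 3.7 × 31
Step 3: 1/[CH₃CHO] = 7.353 + 114.7 = 122.1
Step 4: [CH₃CHO] = 1/122.1 = 0.008193 M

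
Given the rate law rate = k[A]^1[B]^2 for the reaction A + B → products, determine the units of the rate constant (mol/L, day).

(mol/L)⁻²·day⁻¹

Step 1: Overall order = 1 + 2 = 3.
Step 2: rate has units mol/L·day⁻¹; [A]^1[B]^2 has units (mol/L)^3.
Step 3: k = rate/([A]^1[B]^2), so units of k = (mol/L)^(1-3)·day⁻¹ = (mol/L)⁻²·day⁻¹.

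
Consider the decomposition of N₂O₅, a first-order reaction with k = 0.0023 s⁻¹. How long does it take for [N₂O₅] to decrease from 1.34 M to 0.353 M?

580 s

Step 1: For first-order: t = ln([N₂O₅]₀/[N₂O₅])/k
Step 2: t = ln(1.34/0.353)/0.0023
Step 3: t = ln(3.796)/0.0023
Step 4: t = 1.334/0.0023 = 580 s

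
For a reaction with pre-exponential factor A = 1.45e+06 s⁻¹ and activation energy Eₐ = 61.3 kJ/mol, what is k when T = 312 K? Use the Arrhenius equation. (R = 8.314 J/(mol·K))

7.91e-05 s⁻¹

Step 1: Use the Arrhenius equation: k = A × exp(-Eₐ/RT)
Step 2: Convert Eₐ to J/mol: 61.3 kJ/mol = 61300 J/mol
Step 3: Calculate the exponent: -Eₐ/(RT) = -61300/(8.314 × 312) = -23.63175
Step 4: k = 1.45e+06 × exp(-23.63175)
Step 5: k = 1.45e+06 × 5.45584e-11 = 7.9110e-05 s⁻¹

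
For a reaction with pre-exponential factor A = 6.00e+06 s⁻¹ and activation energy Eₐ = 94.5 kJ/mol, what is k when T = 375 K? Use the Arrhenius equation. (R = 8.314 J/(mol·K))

4.12e-07 s⁻¹

Step 1: Use the Arrhenius equation: k = A × exp(-Eₐ/RT)
Step 2: Convert Eₐ to J/mol: 94.5 kJ/mol = 94500 J/mol
Step 3: Calculate the exponent: -Eₐ/(RT) = -94500/(8.314 × 375) = -30.31032
Step 4: k = 6.00e+06 × exp(-30.31032)
Step 5: k = 6.00e+06 × 6.86112e-14 = 4.1167e-07 s⁻¹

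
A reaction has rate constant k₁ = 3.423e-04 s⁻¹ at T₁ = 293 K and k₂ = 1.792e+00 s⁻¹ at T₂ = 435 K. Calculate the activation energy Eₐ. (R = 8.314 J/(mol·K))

63.9 kJ/mol

Step 1: Use the two-temperature Arrhenius form: ln(k₂/k₁) = -Eₐ/R × (1/T₂ - 1/T₁)
Step 2: ln(k₂/k₁) = ln(1.792e+00/3.423e-04) = ln(5235.17) = 8.56316
Step 3: 1/T₂ - 1/T₁ = 1/435 - 1/293 = -1.114119e-03 K⁻¹
Step 4: Eₐ = -R × ln(k₂/k₁) / (1/T₂ - 1/T₁) = -8.314 × 8.56316 / -1.114119e-03
Step 5: Eₐ = 6.3902e+04 J/mol = 63.9 kJ/mol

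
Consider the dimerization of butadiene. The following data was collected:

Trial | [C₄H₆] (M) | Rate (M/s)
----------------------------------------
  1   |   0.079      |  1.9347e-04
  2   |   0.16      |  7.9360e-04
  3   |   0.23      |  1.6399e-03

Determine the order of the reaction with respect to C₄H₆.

second order (2)

Step 1: Compare trials to find order n where rate₂/rate₁ = ([C₄H₆]₂/[C₄H₆]₁)^n
Step 2: rate₂/rate₁ = 7.9360e-04/1.9347e-04 = 4.102
Step 3: [C₄H₆]₂/[C₄H₆]₁ = 0.16/0.079 = 2.025
Step 4: n = ln(4.102)/ln(2.025) = 2.00 ≈ 2
Step 5: The reaction is second order in C₄H₆.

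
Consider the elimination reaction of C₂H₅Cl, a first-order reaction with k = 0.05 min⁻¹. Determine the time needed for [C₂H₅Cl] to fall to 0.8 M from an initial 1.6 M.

13.86 min

Step 1: For first-order: t = ln([C₂H₅Cl]₀/[C₂H₅Cl])/k
Step 2: t = ln(1.6/0.8)/0.05
Step 3: t = ln(2)/0.05
Step 4: t = 0.6931/0.05 = 13.86 min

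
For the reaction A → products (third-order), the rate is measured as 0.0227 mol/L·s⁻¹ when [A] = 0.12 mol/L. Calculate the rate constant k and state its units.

13.14 (mol/L)⁻²·s⁻¹

Step 1: rate = k[A]^3, so k = rate / [A]^3.
Step 2: k = 0.0227 / (0.12)^3 = 0.0227 / 0.001728.
Step 3: k = 13.14 (mol/L)⁻²·s⁻¹.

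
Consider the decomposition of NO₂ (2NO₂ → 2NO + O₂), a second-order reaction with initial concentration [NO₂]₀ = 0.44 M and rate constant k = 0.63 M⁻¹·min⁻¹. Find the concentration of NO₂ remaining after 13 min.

0.09558 M

Step 1: For a second-order reaction: 1/[NO₂] = 1/[NO₂]₀ + kt
Step 2: 1/[NO₂] = 1/0.44 + 0.63 × 13
Step 3: 1/[NO₂] = 2.273 + 8.19 = 10.46
Step 4: [NO₂] = 1/10.46 = 0.09558 M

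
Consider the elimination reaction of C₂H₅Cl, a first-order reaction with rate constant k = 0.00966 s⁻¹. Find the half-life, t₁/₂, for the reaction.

71.75 s

Step 1: For a first-order reaction, t₁/₂ = ln(2)/k
Step 2: t₁/₂ = ln(2)/0.00966
Step 3: t₁/₂ = 0.6931/0.00966 = 71.75 s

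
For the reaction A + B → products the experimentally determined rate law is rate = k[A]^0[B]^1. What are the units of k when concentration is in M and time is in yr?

yr⁻¹

Step 1: Overall order = 0 + 1 = 1.
Step 2: rate has units M·yr⁻¹; [A]^0[B]^1 has units M^1.
Step 3: k = rate/([A]^0[B]^1), so units of k = M^(1-1)·yr⁻¹ = yr⁻¹.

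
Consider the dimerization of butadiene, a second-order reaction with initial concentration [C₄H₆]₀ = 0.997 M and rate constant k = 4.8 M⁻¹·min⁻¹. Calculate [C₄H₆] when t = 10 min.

0.02041 M

Step 1: For a second-order reaction: 1/[C₄H₆] = 1/[C₄H₆]₀ + kt
Step 2: 1/[C₄H₆] = 1/0.997 + 4.8 × 10
Step 3: 1/[C₄H₆] = 1.003 + 48 = 49
Step 4: [C₄H₆] = 1/49 = 0.02041 M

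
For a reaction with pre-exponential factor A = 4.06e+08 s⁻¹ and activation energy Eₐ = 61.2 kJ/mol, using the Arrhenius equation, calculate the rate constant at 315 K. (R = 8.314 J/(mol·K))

2.88e-02 s⁻¹

Step 1: Use the Arrhenius equation: k = A × exp(-Eₐ/RT)
Step 2: Convert Eₐ to J/mol: 61.2 kJ/mol = 61200 J/mol
Step 3: Calculate the exponent: -Eₐ/(RT) = -61200/(8.314 × 315) = -23.36850
Step 4: k = 4.06e+08 × exp(-23.36850)
Step 5: k = 4.06e+08 × 7.09887e-11 = 2.8821e-02 s⁻¹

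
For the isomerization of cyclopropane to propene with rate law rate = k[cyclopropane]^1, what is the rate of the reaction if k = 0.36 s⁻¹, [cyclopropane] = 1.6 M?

0.576 M/s

Step 1: Identify the rate law: rate = k[cyclopropane]^1
Step 2: Substitute values: rate = 0.36 × (1.6)^1
Step 3: Calculate: rate = 0.36 × 1.6 = 0.576 M/s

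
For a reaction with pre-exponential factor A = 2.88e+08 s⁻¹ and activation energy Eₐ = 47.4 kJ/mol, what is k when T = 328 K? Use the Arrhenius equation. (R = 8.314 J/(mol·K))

8.14e+00 s⁻¹

Step 1: Use the Arrhenius equation: k = A × exp(-Eₐ/RT)
Step 2: Convert Eₐ to J/mol: 47.4 kJ/mol = 47400 J/mol
Step 3: Calculate the exponent: -Eₐ/(RT) = -47400/(8.314 × 328) = -17.38179
Step 4: k = 2.88e+08 × exp(-17.38179)
Step 5: k = 2.88e+08 × 2.82608e-08 = 8.1391e+00 s⁻¹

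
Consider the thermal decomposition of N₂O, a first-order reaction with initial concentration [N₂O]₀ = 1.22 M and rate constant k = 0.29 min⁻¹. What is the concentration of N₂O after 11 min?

0.05023 M

Step 1: For a first-order reaction: [N₂O] = [N₂O]₀ × e^(-kt)
Step 2: [N₂O] = 1.22 × e^(-0.29 × 11)
Step 3: [N₂O] = 1.22 × e^(-3.19)
Step 4: [N₂O] = 1.22 × 0.0411719 = 0.05023 M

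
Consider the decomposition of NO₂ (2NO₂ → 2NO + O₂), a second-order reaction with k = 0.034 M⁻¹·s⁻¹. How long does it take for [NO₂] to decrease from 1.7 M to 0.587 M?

32.8 s

Step 1: For second-order: t = (1/[NO₂] - 1/[NO₂]₀)/k
Step 2: t = (1/0.587 - 1/1.7)/0.034
Step 3: t = (1.704 - 0.5882)/0.034
Step 4: t = 1.115/0.034 = 32.8 s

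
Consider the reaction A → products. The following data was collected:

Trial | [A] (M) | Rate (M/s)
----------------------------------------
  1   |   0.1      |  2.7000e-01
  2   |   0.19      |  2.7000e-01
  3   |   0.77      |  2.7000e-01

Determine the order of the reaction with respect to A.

zeroth order (0)

Step 1: Compare trials - when concentration changes, rate stays constant.
Step 2: rate₂/rate₁ = 2.7000e-01/2.7000e-01 = 1
Step 3: [A]₂/[A]₁ = 0.19/0.1 = 1.9
Step 4: Since rate ratio ≈ (conc ratio)^0, the reaction is zeroth order.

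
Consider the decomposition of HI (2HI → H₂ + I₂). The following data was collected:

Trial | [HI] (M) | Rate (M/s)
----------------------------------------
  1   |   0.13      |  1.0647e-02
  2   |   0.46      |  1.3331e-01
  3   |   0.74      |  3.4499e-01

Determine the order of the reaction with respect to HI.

second order (2)

Step 1: Compare trials to find order n where rate₂/rate₁ = ([HI]₂/[HI]₁)^n
Step 2: rate₂/rate₁ = 1.3331e-01/1.0647e-02 = 12.52
Step 3: [HI]₂/[HI]₁ = 0.46/0.13 = 3.538
Step 4: n = ln(12.52)/ln(3.538) = 2.00 ≈ 2
Step 5: The reaction is second order in HI.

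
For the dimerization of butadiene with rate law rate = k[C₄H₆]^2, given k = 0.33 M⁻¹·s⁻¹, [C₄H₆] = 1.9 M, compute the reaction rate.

1.191 M/s

Step 1: Identify the rate law: rate = k[C₄H₆]^2
Step 2: Substitute values: rate = 0.33 × (1.9)^2
Step 3: Calculate: rate = 0.33 × 3.61 = 1.1913 M/s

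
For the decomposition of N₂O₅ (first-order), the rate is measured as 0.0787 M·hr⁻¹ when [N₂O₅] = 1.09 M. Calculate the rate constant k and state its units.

0.0722 hr⁻¹

Step 1: rate = k[N₂O₅]^1, so k = rate / [N₂O₅]^1.
Step 2: k = 0.0787 / (1.09)^1 = 0.0787 / 1.09.
Step 3: k = 0.0722 hr⁻¹.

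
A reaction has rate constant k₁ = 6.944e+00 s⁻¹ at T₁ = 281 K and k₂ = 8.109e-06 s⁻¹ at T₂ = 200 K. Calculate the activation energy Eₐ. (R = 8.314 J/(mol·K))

78.8 kJ/mol

Step 1: Use the two-temperature Arrhenius form: ln(k₂/k₁) = -Eₐ/R × (1/T₂ - 1/T₁)
Step 2: ln(k₂/k₁) = ln(8.109e-06/6.944e+00) = ln(1.16777e-06) = -13.6604
Step 3: 1/T₂ - 1/T₁ = 1/200 - 1/281 = 1.441281e-03 K⁻¹
Step 4: Eₐ = -R × ln(k₂/k₁) / (1/T₂ - 1/T₁) = -8.314 × -13.6604 / 1.441281e-03
Step 5: Eₐ = 7.8800e+04 J/mol = 78.8 kJ/mol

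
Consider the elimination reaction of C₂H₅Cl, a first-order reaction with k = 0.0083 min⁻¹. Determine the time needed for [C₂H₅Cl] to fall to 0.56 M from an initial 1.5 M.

118.7 min

Step 1: For first-order: t = ln([C₂H₅Cl]₀/[C₂H₅Cl])/k
Step 2: t = ln(1.5/0.56)/0.0083
Step 3: t = ln(2.679)/0.0083
Step 4: t = 0.9853/0.0083 = 118.7 min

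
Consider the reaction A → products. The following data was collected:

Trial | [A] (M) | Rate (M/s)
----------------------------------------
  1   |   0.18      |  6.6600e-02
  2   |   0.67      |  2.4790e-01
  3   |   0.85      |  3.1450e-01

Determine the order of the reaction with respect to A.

first order (1)

Step 1: Compare trials to find order n where rate₂/rate₁ = ([A]₂/[A]₁)^n
Step 2: rate₂/rate₁ = 2.4790e-01/6.6600e-02 = 3.722
Step 3: [A]₂/[A]₁ = 0.67/0.18 = 3.722
Step 4: n = ln(3.722)/ln(3.722) = 1.00 ≈ 1
Step 5: The reaction is first order in A.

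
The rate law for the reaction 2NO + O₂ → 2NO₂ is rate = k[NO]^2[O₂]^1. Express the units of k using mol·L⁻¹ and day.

(mol·L⁻¹)⁻²·day⁻¹

Step 1: Overall order = 2 + 1 = 3.
Step 2: rate has units mol·L⁻¹·day⁻¹; [NO]^2[O₂]^1 has units (mol·L⁻¹)^3.
Step 3: k = rate/([NO]^2[O₂]^1), so units of k = (mol·L⁻¹)^(1-3)·day⁻¹ = (mol·L⁻¹)⁻²·day⁻¹.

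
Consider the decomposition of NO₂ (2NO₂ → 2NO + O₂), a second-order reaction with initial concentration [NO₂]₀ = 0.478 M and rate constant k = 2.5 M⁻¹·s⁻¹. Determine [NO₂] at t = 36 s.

0.01086 M

Step 1: For a second-order reaction: 1/[NO₂] = 1/[NO₂]₀ + kt
Step 2: 1/[NO₂] = 1/0.478 + 2.5 × 36
Step 3: 1/[NO₂] = 2.092 + 90 = 92.09
Step 4: [NO₂] = 1/92.09 = 0.01086 M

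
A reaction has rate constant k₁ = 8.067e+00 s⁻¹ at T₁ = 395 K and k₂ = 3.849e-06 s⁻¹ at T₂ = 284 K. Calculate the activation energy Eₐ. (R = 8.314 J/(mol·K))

122.3 kJ/mol

Step 1: Use the two-temperature Arrhenius form: ln(k₂/k₁) = -Eₐ/R × (1/T₂ - 1/T₁)
Step 2: ln(k₂/k₁) = ln(3.849e-06/8.067e+00) = ln(4.77129e-07) = -14.5555
Step 3: 1/T₂ - 1/T₁ = 1/284 - 1/395 = 9.894812e-04 K⁻¹
Step 4: Eₐ = -R × ln(k₂/k₁) / (1/T₂ - 1/T₁) = -8.314 × -14.5555 / 9.894812e-04
Step 5: Eₐ = 1.2230e+05 J/mol = 122.3 kJ/mol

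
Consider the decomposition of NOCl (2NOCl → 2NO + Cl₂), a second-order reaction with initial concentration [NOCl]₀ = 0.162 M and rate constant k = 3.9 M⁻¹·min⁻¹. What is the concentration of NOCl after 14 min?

0.01645 M

Step 1: For a second-order reaction: 1/[NOCl] = 1/[NOCl]₀ + kt
Step 2: 1/[NOCl] = 1/0.162 + 3.9 × 14
Step 3: 1/[NOCl] = 6.173 + 54.6 = 60.77
Step 4: [NOCl] = 1/60.77 = 0.01645 M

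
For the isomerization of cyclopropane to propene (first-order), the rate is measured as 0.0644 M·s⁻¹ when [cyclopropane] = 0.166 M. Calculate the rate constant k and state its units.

0.388 s⁻¹

Step 1: rate = k[cyclopropane]^1, so k = rate / [cyclopropane]^1.
Step 2: k = 0.0644 / (0.166)^1 = 0.0644 / 0.166.
Step 3: k = 0.388 s⁻¹.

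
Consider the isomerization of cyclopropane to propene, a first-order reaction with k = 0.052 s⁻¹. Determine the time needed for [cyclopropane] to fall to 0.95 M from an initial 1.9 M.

13.33 s

Step 1: For first-order: t = ln([cyclopropane]₀/[cyclopropane])/k
Step 2: t = ln(1.9/0.95)/0.052
Step 3: t = ln(2)/0.052
Step 4: t = 0.6931/0.052 = 13.33 s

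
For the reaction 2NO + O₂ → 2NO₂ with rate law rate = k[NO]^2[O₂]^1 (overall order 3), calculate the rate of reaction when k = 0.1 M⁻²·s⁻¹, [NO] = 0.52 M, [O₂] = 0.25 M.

0.00676 M/s

Step 1: The rate law is rate = k[NO]^2[O₂]^1, overall order = 2+1 = 3
Step 2: Substitute values: rate = 0.1 × (0.52)^2 × (0.25)^1
Step 3: rate = 0.1 × 0.2704 × 0.25 = 0.00676 M/s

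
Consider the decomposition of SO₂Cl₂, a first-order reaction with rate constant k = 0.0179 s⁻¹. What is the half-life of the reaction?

38.72 s

Step 1: For a first-order reaction, t₁/₂ = ln(2)/k
Step 2: t₁/₂ = ln(2)/0.0179
Step 3: t₁/₂ = 0.6931/0.0179 = 38.72 s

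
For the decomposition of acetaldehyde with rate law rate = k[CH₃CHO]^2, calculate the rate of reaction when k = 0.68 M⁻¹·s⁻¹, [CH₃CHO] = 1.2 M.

0.9792 M/s

Step 1: Identify the rate law: rate = k[CH₃CHO]^2
Step 2: Substitute values: rate = 0.68 × (1.2)^2
Step 3: Calculate: rate = 0.68 × 1.44 = 0.9792 M/s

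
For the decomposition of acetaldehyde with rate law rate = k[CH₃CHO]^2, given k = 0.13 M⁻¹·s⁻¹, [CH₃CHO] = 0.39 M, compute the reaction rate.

0.01977 M/s

Step 1: Identify the rate law: rate = k[CH₃CHO]^2
Step 2: Substitute values: rate = 0.13 × (0.39)^2
Step 3: Calculate: rate = 0.13 × 0.1521 = 0.019773 M/s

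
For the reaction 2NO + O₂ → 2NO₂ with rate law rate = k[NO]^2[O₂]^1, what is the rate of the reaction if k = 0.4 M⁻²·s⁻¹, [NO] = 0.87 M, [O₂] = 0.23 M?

0.06963 M/s

Step 1: The rate law is rate = k[NO]^2[O₂]^1
Step 2: Substitute: rate = 0.4 × (0.87)^2 × (0.23)^1
Step 3: rate = 0.4 × 0.7569 × 0.23 = 0.0696348 M/s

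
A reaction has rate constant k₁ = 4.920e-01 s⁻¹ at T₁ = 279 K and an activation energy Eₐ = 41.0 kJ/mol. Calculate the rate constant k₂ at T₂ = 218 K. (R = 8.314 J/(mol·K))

3.499e-03 s⁻¹

Step 1: Use the two-temperature Arrhenius form: ln(k₂/k₁) = -Eₐ/R × (1/T₂ - 1/T₁)
Step 2: Convert Eₐ to J/mol: 41.0 kJ/mol = 41000 J/mol
Step 3: 1/T₂ - 1/T₁ = 1/218 - 1/279 = 1.002927e-03 K⁻¹
Step 4: ln(k₂/k₁) = -41000/8.314 × 1.002927e-03 = -4.94588
Step 5: k₂ = k₁ × exp(-4.94588) = 4.920e-01 × 7.11265e-03 = 3.499e-03 s⁻¹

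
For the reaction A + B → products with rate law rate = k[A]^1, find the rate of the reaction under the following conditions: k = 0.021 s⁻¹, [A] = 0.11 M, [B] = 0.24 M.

0.00231 M/s

Step 1: The rate law is rate = k[A]^1
Step 2: Note that the rate does not depend on [B] (zero order in B).
Step 3: rate = 0.021 × (0.11)^1 = 0.00231 M/s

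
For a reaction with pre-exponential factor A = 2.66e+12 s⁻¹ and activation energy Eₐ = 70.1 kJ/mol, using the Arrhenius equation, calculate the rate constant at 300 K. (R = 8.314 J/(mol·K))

1.66e+00 s⁻¹

Step 1: Use the Arrhenius equation: k = A × exp(-Eₐ/RT)
Step 2: Convert Eₐ to J/mol: 70.1 kJ/mol = 70100 J/mol
Step 3: Calculate the exponent: -Eₐ/(RT) = -70100/(8.314 × 300) = -28.10520
Step 4: k = 2.66e+12 × exp(-28.10520)
Step 5: k = 2.66e+12 × 6.22396e-13 = 1.6556e+00 s⁻¹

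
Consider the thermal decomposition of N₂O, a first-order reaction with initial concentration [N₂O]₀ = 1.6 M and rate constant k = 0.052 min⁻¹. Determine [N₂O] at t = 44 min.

0.1624 M

Step 1: For a first-order reaction: [N₂O] = [N₂O]₀ × e^(-kt)
Step 2: [N₂O] = 1.6 × e^(-0.052 × 44)
Step 3: [N₂O] = 1.6 × e^(-2.288)
Step 4: [N₂O] = 1.6 × 0.101469 = 0.1624 M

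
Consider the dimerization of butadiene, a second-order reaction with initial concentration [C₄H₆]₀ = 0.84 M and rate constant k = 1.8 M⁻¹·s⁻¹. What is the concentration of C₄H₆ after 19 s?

0.02826 M

Step 1: For a second-order reaction: 1/[C₄H₆] = 1/[C₄H₆]₀ + kt
Step 2: 1/[C₄H₆] = 1/0.84 + 1.8 × 19
Step 3: 1/[C₄H₆] = 1.19 + 34.2 = 35.39
Step 4: [C₄H₆] = 1/35.39 = 0.02826 M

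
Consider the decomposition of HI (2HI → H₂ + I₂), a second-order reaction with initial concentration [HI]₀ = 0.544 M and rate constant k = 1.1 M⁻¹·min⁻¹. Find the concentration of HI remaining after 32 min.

0.027 M

Step 1: For a second-order reaction: 1/[HI] = 1/[HI]₀ + kt
Step 2: 1/[HI] = 1/0.544 + 1.1 × 32
Step 3: 1/[HI] = 1.838 + 35.2 = 37.04
Step 4: [HI] = 1/37.04 = 0.027 M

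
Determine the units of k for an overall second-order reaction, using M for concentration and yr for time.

M⁻¹·yr⁻¹

Step 1: For overall order n, rate = k × (concentration)^n.
Step 2: Rate has units M·yr⁻¹; concentration term has units M^2.
Step 3: k = rate / (concentration)^n, so units of k = M^(1-2)·yr⁻¹ = M⁻¹·yr⁻¹.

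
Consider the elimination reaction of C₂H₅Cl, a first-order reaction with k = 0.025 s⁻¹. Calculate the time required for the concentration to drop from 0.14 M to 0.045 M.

45.4 s

Step 1: For first-order: t = ln([C₂H₅Cl]₀/[C₂H₅Cl])/k
Step 2: t = ln(0.14/0.045)/0.025
Step 3: t = ln(3.111)/0.025
Step 4: t = 1.135/0.025 = 45.4 s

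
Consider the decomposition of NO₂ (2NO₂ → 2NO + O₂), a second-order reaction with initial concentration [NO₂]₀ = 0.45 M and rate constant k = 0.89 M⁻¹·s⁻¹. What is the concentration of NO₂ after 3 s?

0.2044 M

Step 1: For a second-order reaction: 1/[NO₂] = 1/[NO₂]₀ + kt
Step 2: 1/[NO₂] = 1/0.45 + 0.89 × 3
Step 3: 1/[NO₂] = 2.222 + 2.67 = 4.892
Step 4: [NO₂] = 1/4.892 = 0.2044 M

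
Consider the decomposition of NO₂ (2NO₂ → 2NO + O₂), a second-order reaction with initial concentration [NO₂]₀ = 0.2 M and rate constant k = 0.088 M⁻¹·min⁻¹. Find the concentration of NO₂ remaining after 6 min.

0.1809 M

Step 1: For a second-order reaction: 1/[NO₂] = 1/[NO₂]₀ + kt
Step 2: 1/[NO₂] = 1/0.2 + 0.088 × 6
Step 3: 1/[NO₂] = 5 + 0.528 = 5.528
Step 4: [NO₂] = 1/5.528 = 0.1809 M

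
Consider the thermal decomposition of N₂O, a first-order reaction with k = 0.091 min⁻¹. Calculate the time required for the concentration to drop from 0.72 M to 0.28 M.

10.38 min

Step 1: For first-order: t = ln([N₂O]₀/[N₂O])/k
Step 2: t = ln(0.72/0.28)/0.091
Step 3: t = ln(2.571)/0.091
Step 4: t = 0.9445/0.091 = 10.38 min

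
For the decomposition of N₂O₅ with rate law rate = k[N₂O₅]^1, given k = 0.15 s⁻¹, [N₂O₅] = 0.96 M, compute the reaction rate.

0.144 M/s

Step 1: Identify the rate law: rate = k[N₂O₅]^1
Step 2: Substitute values: rate = 0.15 × (0.96)^1
Step 3: Calculate: rate = 0.15 × 0.96 = 0.144 M/s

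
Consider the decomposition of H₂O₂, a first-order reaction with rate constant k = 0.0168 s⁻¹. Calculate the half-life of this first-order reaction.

41.26 s

Step 1: For a first-order reaction, t₁/₂ = ln(2)/k
Step 2: t₁/₂ = ln(2)/0.0168
Step 3: t₁/₂ = 0.6931/0.0168 = 41.26 s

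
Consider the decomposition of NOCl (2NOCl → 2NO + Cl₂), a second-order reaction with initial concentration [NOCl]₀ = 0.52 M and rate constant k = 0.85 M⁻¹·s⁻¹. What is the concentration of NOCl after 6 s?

0.1424 M

Step 1: For a second-order reaction: 1/[NOCl] = 1/[NOCl]₀ + kt
Step 2: 1/[NOCl] = 1/0.52 + 0.85 × 6
Step 3: 1/[NOCl] = 1.923 + 5.1 = 7.023
Step 4: [NOCl] = 1/7.023 = 0.1424 M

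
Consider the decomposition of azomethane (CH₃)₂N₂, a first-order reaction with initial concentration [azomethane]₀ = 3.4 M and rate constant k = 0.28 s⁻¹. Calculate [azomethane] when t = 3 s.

1.468 M

Step 1: For a first-order reaction: [azomethane] = [azomethane]₀ × e^(-kt)
Step 2: [azomethane] = 3.4 × e^(-0.28 × 3)
Step 3: [azomethane] = 3.4 × e^(-0.84)
Step 4: [azomethane] = 3.4 × 0.431711 = 1.468 M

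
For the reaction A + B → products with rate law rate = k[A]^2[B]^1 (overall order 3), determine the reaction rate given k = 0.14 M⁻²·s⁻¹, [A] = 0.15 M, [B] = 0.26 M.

0.000819 M/s

Step 1: The rate law is rate = k[A]^2[B]^1, overall order = 2+1 = 3
Step 2: Substitute values: rate = 0.14 × (0.15)^2 × (0.26)^1
Step 3: rate = 0.14 × 0.0225 × 0.26 = 0.000819 M/s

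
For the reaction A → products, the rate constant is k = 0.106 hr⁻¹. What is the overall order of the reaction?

first order (1)

Step 1: The units of k for an nth-order reaction are (concentration)^(1-n)·(time)⁻¹.
Step 2: Here k has units hr⁻¹, so the concentration exponent is 0.
Step 3: 1 - n = 0 ⇒ n = 1. The reaction is first order.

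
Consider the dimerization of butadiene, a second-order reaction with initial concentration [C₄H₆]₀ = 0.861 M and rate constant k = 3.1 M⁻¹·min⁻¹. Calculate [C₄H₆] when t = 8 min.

0.03852 M

Step 1: For a second-order reaction: 1/[C₄H₆] = 1/[C₄H₆]₀ + kt
Step 2: 1/[C₄H₆] = 1/0.861 + 3.1 × 8
Step 3: 1/[C₄H₆] = 1.161 + 24.8 = 25.96
Step 4: [C₄H₆] = 1/25.96 = 0.03852 M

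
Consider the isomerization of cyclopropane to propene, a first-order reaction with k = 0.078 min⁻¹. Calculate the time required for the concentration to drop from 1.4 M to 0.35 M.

17.77 min

Step 1: For first-order: t = ln([cyclopropane]₀/[cyclopropane])/k
Step 2: t = ln(1.4/0.35)/0.078
Step 3: t = ln(4)/0.078
Step 4: t = 1.386/0.078 = 17.77 min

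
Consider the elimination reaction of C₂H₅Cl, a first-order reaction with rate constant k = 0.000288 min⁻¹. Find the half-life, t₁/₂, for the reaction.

2407 min

Step 1: For a first-order reaction, t₁/₂ = ln(2)/k
Step 2: t₁/₂ = ln(2)/0.000288
Step 3: t₁/₂ = 0.6931/0.000288 = 2407 min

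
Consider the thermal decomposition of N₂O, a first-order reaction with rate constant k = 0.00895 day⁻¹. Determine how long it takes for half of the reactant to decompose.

77.45 day

Step 1: For a first-order reaction, t₁/₂ = ln(2)/k
Step 2: t₁/₂ = ln(2)/0.00895
Step 3: t₁/₂ = 0.6931/0.00895 = 77.45 day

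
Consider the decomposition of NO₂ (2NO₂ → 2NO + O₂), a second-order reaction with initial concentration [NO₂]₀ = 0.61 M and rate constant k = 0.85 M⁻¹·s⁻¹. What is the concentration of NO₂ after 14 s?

0.07386 M

Step 1: For a second-order reaction: 1/[NO₂] = 1/[NO₂]₀ + kt
Step 2: 1/[NO₂] = 1/0.61 + 0.85 × 14
Step 3: 1/[NO₂] = 1.639 + 11.9 = 13.54
Step 4: [NO₂] = 1/13.54 = 0.07386 M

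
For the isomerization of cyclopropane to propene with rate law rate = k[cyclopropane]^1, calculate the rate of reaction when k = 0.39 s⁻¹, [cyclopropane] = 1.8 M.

0.702 M/s

Step 1: Identify the rate law: rate = k[cyclopropane]^1
Step 2: Substitute values: rate = 0.39 × (1.8)^1
Step 3: Calculate: rate = 0.39 × 1.8 = 0.702 M/s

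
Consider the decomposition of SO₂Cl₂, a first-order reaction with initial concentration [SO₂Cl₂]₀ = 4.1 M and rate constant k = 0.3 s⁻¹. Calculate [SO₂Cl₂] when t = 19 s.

0.01372 M

Step 1: For a first-order reaction: [SO₂Cl₂] = [SO₂Cl₂]₀ × e^(-kt)
Step 2: [SO₂Cl₂] = 4.1 × e^(-0.3 × 19)
Step 3: [SO₂Cl₂] = 4.1 × e^(-5.7)
Step 4: [SO₂Cl₂] = 4.1 × 0.00334597 = 0.01372 M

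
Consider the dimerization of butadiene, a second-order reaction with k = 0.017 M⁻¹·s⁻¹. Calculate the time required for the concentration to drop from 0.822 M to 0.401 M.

75.13 s

Step 1: For second-order: t = (1/[C₄H₆] - 1/[C₄H₆]₀)/k
Step 2: t = (1/0.401 - 1/0.822)/0.017
Step 3: t = (2.494 - 1.217)/0.017
Step 4: t = 1.277/0.017 = 75.13 s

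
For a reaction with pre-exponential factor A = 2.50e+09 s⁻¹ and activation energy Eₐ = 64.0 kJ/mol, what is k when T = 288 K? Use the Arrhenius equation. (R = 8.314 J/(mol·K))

6.16e-03 s⁻¹

Step 1: Use the Arrhenius equation: k = A × exp(-Eₐ/RT)
Step 2: Convert Eₐ to J/mol: 64.0 kJ/mol = 64000 J/mol
Step 3: Calculate the exponent: -Eₐ/(RT) = -64000/(8.314 × 288) = -26.72868
Step 4: k = 2.50e+09 × exp(-26.72868)
Step 5: k = 2.50e+09 × 2.46537e-12 = 6.1634e-03 s⁻¹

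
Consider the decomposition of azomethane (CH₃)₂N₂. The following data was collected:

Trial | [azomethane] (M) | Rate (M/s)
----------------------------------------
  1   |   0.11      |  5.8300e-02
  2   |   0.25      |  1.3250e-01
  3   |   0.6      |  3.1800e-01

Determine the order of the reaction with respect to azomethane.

first order (1)

Step 1: Compare trials to find order n where rate₂/rate₁ = ([azomethane]₂/[azomethane]₁)^n
Step 2: rate₂/rate₁ = 1.3250e-01/5.8300e-02 = 2.273
Step 3: [azomethane]₂/[azomethane]₁ = 0.25/0.11 = 2.273
Step 4: n = ln(2.273)/ln(2.273) = 1.00 ≈ 1
Step 5: The reaction is first order in azomethane.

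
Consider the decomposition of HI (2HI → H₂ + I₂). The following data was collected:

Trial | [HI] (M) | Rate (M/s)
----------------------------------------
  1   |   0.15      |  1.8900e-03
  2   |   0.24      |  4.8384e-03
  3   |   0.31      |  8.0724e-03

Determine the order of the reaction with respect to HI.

second order (2)

Step 1: Compare trials to find order n where rate₂/rate₁ = ([HI]₂/[HI]₁)^n
Step 2: rate₂/rate₁ = 4.8384e-03/1.8900e-03 = 2.56
Step 3: [HI]₂/[HI]₁ = 0.24/0.15 = 1.6
Step 4: n = ln(2.56)/ln(1.6) = 2.00 ≈ 2
Step 5: The reaction is second order in HI.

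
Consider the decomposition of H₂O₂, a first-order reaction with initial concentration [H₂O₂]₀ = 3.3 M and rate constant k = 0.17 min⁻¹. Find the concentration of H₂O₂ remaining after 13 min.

0.362 M

Step 1: For a first-order reaction: [H₂O₂] = [H₂O₂]₀ × e^(-kt)
Step 2: [H₂O₂] = 3.3 × e^(-0.17 × 13)
Step 3: [H₂O₂] = 3.3 × e^(-2.21)
Step 4: [H₂O₂] = 3.3 × 0.109701 = 0.362 M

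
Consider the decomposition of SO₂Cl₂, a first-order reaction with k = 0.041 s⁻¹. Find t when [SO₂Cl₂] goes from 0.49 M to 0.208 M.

20.9 s

Step 1: For first-order: t = ln([SO₂Cl₂]₀/[SO₂Cl₂])/k
Step 2: t = ln(0.49/0.208)/0.041
Step 3: t = ln(2.356)/0.041
Step 4: t = 0.8569/0.041 = 20.9 s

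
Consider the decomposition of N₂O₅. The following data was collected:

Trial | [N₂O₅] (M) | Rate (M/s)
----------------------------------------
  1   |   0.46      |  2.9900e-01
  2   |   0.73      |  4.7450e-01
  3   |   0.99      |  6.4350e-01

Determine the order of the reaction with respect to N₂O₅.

first order (1)

Step 1: Compare trials to find order n where rate₂/rate₁ = ([N₂O₅]₂/[N₂O₅]₁)^n
Step 2: rate₂/rate₁ = 4.7450e-01/2.9900e-01 = 1.587
Step 3: [N₂O₅]₂/[N₂O₅]₁ = 0.73/0.46 = 1.587
Step 4: n = ln(1.587)/ln(1.587) = 1.00 ≈ 1
Step 5: The reaction is first order in N₂O₅.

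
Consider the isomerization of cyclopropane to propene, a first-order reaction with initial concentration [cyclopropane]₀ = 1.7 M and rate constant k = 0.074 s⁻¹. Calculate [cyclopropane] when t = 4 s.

1.264 M

Step 1: For a first-order reaction: [cyclopropane] = [cyclopropane]₀ × e^(-kt)
Step 2: [cyclopropane] = 1.7 × e^(-0.074 × 4)
Step 3: [cyclopropane] = 1.7 × e^(-0.296)
Step 4: [cyclopropane] = 1.7 × 0.743787 = 1.264 M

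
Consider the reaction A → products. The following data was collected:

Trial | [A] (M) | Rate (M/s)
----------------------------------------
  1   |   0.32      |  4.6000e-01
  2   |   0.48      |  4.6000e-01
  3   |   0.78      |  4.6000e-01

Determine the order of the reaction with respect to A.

zeroth order (0)

Step 1: Compare trials - when concentration changes, rate stays constant.
Step 2: rate₂/rate₁ = 4.6000e-01/4.6000e-01 = 1
Step 3: [A]₂/[A]₁ = 0.48/0.32 = 1.5
Step 4: Since rate ratio ≈ (conc ratio)^0, the reaction is zeroth order.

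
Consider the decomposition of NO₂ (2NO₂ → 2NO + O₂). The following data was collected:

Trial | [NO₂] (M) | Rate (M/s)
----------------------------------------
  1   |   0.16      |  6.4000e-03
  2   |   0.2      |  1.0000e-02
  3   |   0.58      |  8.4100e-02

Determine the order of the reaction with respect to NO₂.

second order (2)

Step 1: Compare trials to find order n where rate₂/rate₁ = ([NO₂]₂/[NO₂]₁)^n
Step 2: rate₂/rate₁ = 1.0000e-02/6.4000e-03 = 1.563
Step 3: [NO₂]₂/[NO₂]₁ = 0.2/0.16 = 1.25
Step 4: n = ln(1.563)/ln(1.25) = 2.00 ≈ 2
Step 5: The reaction is second order in NO₂.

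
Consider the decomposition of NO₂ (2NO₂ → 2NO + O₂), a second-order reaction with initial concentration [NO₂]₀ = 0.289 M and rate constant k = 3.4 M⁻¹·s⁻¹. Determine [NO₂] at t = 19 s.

0.01469 M

Step 1: For a second-order reaction: 1/[NO₂] = 1/[NO₂]₀ + kt
Step 2: 1/[NO₂] = 1/0.289 + 3.4 × 19
Step 3: 1/[NO₂] = 3.46 + 64.6 = 68.06
Step 4: [NO₂] = 1/68.06 = 0.01469 M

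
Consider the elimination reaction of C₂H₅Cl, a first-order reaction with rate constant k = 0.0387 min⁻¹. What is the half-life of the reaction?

17.91 min

Step 1: For a first-order reaction, t₁/₂ = ln(2)/k
Step 2: t₁/₂ = ln(2)/0.0387
Step 3: t₁/₂ = 0.6931/0.0387 = 17.91 min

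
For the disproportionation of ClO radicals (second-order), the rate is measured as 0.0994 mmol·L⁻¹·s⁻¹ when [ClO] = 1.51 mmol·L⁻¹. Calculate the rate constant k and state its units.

0.04359 (mmol·L⁻¹)⁻¹·s⁻¹

Step 1: rate = k[ClO]^2, so k = rate / [ClO]^2.
Step 2: k = 0.0994 / (1.51)^2 = 0.0994 / 2.28.
Step 3: k = 0.04359 (mmol·L⁻¹)⁻¹·s⁻¹.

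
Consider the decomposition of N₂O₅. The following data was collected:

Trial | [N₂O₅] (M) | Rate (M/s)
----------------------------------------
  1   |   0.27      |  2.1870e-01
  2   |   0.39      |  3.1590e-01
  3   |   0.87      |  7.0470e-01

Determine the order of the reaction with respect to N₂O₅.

first order (1)

Step 1: Compare trials to find order n where rate₂/rate₁ = ([N₂O₅]₂/[N₂O₅]₁)^n
Step 2: rate₂/rate₁ = 3.1590e-01/2.1870e-01 = 1.444
Step 3: [N₂O₅]₂/[N₂O₅]₁ = 0.39/0.27 = 1.444
Step 4: n = ln(1.444)/ln(1.444) = 1.00 ≈ 1
Step 5: The reaction is first order in N₂O₅.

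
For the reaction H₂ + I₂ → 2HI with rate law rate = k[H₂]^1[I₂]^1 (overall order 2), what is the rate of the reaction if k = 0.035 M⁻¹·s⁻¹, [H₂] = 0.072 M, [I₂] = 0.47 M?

0.001184 M/s

Step 1: The rate law is rate = k[H₂]^1[I₂]^1, overall order = 1+1 = 2
Step 2: Substitute values: rate = 0.035 × (0.072)^1 × (0.47)^1
Step 3: rate = 0.035 × 0.072 × 0.47 = 0.0011844 M/s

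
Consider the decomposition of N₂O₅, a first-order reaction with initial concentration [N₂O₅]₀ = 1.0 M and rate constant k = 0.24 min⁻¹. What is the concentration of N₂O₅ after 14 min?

0.03474 M

Step 1: For a first-order reaction: [N₂O₅] = [N₂O₅]₀ × e^(-kt)
Step 2: [N₂O₅] = 1.0 × e^(-0.24 × 14)
Step 3: [N₂O₅] = 1.0 × e^(-3.36)
Step 4: [N₂O₅] = 1.0 × 0.0347353 = 0.03474 M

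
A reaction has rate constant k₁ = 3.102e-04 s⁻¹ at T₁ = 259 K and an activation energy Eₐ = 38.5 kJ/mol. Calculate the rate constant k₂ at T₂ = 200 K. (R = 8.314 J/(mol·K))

1.589e-06 s⁻¹

Step 1: Use the two-temperature Arrhenius form: ln(k₂/k₁) = -Eₐ/R × (1/T₂ - 1/T₁)
Step 2: Convert Eₐ to J/mol: 38.5 kJ/mol = 38500 J/mol
Step 3: 1/T₂ - 1/T₁ = 1/200 - 1/259 = 1.138996e-03 K⁻¹
Step 4: ln(k₂/k₁) = -38500/8.314 × 1.138996e-03 = -5.27440
Step 5: k₂ = k₁ × exp(-5.27440) = 3.102e-04 × 5.12103e-03 = 1.589e-06 s⁻¹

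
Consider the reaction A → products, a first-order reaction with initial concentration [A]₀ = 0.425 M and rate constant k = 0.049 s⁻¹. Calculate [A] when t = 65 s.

0.01759 M

Step 1: For a first-order reaction: [A] = [A]₀ × e^(-kt)
Step 2: [A] = 0.425 × e^(-0.049 × 65)
Step 3: [A] = 0.425 × e^(-3.185)
Step 4: [A] = 0.425 × 0.0413782 = 0.01759 M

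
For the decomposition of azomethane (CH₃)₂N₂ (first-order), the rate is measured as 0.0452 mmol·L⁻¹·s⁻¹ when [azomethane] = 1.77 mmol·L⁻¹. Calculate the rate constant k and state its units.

0.02554 s⁻¹

Step 1: rate = k[azomethane]^1, so k = rate / [azomethane]^1.
Step 2: k = 0.0452 / (1.77)^1 = 0.0452 / 1.77.
Step 3: k = 0.02554 s⁻¹.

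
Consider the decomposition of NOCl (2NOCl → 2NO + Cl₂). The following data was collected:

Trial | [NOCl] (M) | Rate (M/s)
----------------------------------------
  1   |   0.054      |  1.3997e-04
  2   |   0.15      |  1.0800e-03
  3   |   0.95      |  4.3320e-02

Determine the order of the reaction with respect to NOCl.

second order (2)

Step 1: Compare trials to find order n where rate₂/rate₁ = ([NOCl]₂/[NOCl]₁)^n
Step 2: rate₂/rate₁ = 1.0800e-03/1.3997e-04 = 7.716
Step 3: [NOCl]₂/[NOCl]₁ = 0.15/0.054 = 2.778
Step 4: n = ln(7.716)/ln(2.778) = 2.00 ≈ 2
Step 5: The reaction is second order in NOCl.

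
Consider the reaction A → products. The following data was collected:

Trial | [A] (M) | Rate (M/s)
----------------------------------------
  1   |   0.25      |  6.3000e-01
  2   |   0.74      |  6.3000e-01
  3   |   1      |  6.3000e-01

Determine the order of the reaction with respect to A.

zeroth order (0)

Step 1: Compare trials - when concentration changes, rate stays constant.
Step 2: rate₂/rate₁ = 6.3000e-01/6.3000e-01 = 1
Step 3: [A]₂/[A]₁ = 0.74/0.25 = 2.96
Step 4: Since rate ratio ≈ (conc ratio)^0, the reaction is zeroth order.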